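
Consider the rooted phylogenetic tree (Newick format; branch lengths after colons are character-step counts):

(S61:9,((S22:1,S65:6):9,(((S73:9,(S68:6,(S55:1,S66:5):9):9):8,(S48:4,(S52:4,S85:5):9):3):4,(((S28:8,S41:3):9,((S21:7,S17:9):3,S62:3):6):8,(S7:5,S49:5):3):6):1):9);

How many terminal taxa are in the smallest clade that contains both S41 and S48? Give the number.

The MRCA of S41 and S48 is the node subtending (((S73,(S68,(S55,S66))),(S48,(S52,S85))),(((S28,S41),((S21,S17),S62)),(S7,S49))).
That clade contains 14 terminal taxa: S17, S21, S28, S41, S48, S49, S52, S55, S62, S66, S68, S7, S73, S85.

14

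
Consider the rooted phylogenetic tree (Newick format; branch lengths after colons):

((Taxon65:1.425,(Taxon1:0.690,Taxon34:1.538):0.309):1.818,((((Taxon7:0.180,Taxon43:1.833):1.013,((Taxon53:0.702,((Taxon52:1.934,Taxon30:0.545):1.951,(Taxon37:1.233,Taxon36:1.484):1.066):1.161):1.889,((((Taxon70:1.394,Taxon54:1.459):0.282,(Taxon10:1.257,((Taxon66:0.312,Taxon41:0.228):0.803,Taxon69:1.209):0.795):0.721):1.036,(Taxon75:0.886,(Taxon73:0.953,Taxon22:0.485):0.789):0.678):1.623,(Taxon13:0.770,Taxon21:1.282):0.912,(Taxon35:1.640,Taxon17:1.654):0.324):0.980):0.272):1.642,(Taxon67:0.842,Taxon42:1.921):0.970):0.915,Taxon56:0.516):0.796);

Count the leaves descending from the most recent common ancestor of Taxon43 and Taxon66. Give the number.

The MRCA of Taxon43 and Taxon66 is the node subtending ((Taxon7,Taxon43),((Taxon53,((Taxon52,Taxon30),(Taxon37,Taxon36))),((((Taxon70,Taxon54),(Taxon10,((Taxon66,Taxon41),Taxon69))),(Taxon75,(Taxon73,Taxon22))),(Taxon13,Taxon21),(Taxon35,Taxon17)))).
That clade contains 20 terminal taxa: Taxon10, Taxon13, Taxon17, Taxon21, Taxon22, Taxon30, Taxon35, Taxon36, Taxon37, Taxon41, Taxon43, Taxon52, Taxon53, Taxon54, Taxon66, Taxon69, Taxon7, Taxon70, Taxon73, Taxon75.

20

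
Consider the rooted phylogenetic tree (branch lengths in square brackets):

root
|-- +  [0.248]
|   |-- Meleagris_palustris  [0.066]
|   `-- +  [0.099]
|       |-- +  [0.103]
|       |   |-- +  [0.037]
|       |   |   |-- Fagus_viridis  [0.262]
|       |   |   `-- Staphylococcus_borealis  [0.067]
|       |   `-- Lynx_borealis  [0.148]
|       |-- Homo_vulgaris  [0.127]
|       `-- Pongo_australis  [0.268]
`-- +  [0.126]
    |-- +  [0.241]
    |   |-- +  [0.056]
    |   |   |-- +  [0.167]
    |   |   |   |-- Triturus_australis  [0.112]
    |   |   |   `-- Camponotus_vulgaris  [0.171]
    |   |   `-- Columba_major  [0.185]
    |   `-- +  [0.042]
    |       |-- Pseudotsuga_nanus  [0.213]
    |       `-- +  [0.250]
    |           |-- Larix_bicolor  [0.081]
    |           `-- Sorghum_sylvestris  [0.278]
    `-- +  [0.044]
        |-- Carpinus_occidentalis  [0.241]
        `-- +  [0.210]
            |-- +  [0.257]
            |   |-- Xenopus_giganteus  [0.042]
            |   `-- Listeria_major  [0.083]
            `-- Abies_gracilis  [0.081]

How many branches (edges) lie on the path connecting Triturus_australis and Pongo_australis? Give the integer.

The MRCA of Triturus_australis and Pongo_australis is the root of the tree.
From Triturus_australis up to that node: 5 branches. From Pongo_australis up to the same node: 3 branches. Total: 5 + 3 = 8.

8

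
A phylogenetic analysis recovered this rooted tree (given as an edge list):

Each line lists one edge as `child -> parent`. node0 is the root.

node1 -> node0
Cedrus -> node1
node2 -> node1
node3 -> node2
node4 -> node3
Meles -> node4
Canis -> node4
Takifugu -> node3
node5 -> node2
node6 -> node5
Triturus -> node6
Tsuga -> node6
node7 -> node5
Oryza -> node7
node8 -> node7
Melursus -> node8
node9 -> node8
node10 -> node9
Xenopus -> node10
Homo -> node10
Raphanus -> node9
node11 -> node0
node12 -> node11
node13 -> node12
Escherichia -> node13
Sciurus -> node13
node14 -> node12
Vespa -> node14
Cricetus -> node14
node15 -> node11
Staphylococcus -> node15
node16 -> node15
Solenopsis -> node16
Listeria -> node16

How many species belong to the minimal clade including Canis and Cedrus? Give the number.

11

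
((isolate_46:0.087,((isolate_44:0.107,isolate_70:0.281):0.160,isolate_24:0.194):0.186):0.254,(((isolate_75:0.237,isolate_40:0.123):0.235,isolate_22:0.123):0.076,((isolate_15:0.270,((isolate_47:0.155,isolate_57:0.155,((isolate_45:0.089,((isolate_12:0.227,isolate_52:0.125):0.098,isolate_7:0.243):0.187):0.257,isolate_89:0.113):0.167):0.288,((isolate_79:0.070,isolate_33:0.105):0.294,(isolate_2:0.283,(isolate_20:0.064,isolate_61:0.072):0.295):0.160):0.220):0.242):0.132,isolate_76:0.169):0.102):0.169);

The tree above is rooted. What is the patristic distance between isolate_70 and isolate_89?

The path runs isolate_70 → … → MRCA → … → isolate_89; the MRCA is the root of the tree.
Branch lengths along that path: 0.281 + 0.160 + 0.186 + 0.254 + 0.169 + 0.102 + 0.132 + 0.242 + 0.288 + 0.167 + 0.113 = 2.094.

2.094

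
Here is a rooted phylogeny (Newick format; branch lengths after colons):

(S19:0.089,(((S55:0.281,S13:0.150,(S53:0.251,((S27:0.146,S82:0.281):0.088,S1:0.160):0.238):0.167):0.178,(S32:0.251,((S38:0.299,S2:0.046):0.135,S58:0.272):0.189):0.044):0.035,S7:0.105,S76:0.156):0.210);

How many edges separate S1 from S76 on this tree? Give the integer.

The MRCA of S1 and S76 is the node subtending (((S55,S13,(S53,((S27,S82),S1))),(S32,((S38,S2),S58))),S7,S76).
From S1 up to that node: 5 branches. From S76 up to the same node: 1 branch. Total: 5 + 1 = 6.

6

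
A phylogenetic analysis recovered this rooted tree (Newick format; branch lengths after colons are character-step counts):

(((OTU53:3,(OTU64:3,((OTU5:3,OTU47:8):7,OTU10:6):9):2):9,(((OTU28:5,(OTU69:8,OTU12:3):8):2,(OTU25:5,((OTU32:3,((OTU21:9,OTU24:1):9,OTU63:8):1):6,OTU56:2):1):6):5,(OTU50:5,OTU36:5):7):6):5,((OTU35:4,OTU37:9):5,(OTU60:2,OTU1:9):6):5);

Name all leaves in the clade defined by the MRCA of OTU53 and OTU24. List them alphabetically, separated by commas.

OTU10, OTU12, OTU21, OTU24, OTU25, OTU28, OTU32, OTU36, OTU47, OTU5, OTU50, OTU53, OTU56, OTU63, OTU64, OTU69

Tracing OTU53: it sits inside (OTU53,(OTU64,((OTU5,OTU47),OTU10))).
Tracing OTU24: it sits inside (OTU21,OTU24).
The smallest clade enclosing both is ((OTU53,(OTU64,((OTU5,OTU47),OTU10))),(((OTU28,(OTU69,OTU12)),(OTU25,((OTU32,((OTU21,OTU24),OTU63)),OTU56))),(OTU50,OTU36))); the answer is its 16 terminal taxa in alphabetical order.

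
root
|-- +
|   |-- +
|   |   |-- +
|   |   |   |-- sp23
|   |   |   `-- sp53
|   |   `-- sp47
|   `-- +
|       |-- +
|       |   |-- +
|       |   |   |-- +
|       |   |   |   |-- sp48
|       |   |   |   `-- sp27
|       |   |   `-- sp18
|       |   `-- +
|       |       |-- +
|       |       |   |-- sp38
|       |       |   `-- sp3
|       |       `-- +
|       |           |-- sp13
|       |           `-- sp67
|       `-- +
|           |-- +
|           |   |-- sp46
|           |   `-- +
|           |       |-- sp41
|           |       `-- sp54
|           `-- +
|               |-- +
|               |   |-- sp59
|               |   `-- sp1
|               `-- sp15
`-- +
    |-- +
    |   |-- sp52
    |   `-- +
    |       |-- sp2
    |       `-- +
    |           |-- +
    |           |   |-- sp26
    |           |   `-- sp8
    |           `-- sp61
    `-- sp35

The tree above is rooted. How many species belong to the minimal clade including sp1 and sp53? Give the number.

The MRCA of sp1 and sp53 is the node subtending (((sp23,sp53),sp47),((((sp48,sp27),sp18),((sp38,sp3),(sp13,sp67))),((sp46,(sp41,sp54)),((sp59,sp1),sp15)))).
That clade contains 16 terminal taxa: sp1, sp13, sp15, sp18, sp23, sp27, sp3, sp38, sp41, sp46, sp47, sp48, sp53, sp54, sp59, sp67.

16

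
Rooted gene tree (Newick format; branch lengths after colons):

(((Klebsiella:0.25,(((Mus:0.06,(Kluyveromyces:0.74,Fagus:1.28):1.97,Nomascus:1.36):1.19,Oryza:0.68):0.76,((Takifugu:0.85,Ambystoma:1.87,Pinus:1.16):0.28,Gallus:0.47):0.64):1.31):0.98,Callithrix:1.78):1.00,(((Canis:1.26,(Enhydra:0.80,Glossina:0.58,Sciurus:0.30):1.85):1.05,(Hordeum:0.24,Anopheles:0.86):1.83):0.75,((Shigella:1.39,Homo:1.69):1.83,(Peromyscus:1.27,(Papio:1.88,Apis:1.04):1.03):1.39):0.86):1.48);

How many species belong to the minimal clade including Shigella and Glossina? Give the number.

11

The MRCA of Shigella and Glossina is the node subtending (((Canis,(Enhydra,Glossina,Sciurus)),(Hordeum,Anopheles)),((Shigella,Homo),(Peromyscus,(Papio,Apis)))).
That clade contains 11 terminal taxa: Anopheles, Apis, Canis, Enhydra, Glossina, Homo, Hordeum, Papio, Peromyscus, Sciurus, Shigella.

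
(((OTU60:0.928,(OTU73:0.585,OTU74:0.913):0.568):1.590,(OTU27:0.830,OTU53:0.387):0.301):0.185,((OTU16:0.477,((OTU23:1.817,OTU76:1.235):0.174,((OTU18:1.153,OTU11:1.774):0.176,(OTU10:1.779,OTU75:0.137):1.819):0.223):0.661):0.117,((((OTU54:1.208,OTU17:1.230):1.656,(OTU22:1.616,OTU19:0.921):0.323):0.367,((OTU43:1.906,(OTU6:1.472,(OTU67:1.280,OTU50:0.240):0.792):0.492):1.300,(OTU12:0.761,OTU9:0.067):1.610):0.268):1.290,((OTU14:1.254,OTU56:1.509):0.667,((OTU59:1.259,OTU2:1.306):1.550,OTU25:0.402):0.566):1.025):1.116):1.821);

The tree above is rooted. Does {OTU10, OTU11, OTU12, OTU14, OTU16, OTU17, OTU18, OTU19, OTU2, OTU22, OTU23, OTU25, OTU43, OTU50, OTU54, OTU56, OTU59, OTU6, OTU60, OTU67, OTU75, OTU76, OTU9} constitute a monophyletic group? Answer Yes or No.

No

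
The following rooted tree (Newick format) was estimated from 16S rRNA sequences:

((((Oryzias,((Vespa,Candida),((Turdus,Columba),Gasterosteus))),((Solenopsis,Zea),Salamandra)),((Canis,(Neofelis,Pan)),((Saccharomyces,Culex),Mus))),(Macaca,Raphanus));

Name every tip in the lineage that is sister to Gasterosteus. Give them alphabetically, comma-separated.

Gasterosteus attaches to the tree at the node subtending ((Turdus,Columba),Gasterosteus).
The other lineage descending from that same node — the sister group — is (Turdus,Columba); its 2 tips in alphabetical order are the answer.

Columba, Turdus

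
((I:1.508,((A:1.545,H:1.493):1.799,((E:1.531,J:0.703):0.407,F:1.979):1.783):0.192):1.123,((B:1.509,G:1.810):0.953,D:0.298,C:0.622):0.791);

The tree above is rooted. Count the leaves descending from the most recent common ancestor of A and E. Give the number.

The MRCA of A and E is the node subtending ((A,H),((E,J),F)).
That clade contains 5 terminal taxa: A, E, F, H, J.

5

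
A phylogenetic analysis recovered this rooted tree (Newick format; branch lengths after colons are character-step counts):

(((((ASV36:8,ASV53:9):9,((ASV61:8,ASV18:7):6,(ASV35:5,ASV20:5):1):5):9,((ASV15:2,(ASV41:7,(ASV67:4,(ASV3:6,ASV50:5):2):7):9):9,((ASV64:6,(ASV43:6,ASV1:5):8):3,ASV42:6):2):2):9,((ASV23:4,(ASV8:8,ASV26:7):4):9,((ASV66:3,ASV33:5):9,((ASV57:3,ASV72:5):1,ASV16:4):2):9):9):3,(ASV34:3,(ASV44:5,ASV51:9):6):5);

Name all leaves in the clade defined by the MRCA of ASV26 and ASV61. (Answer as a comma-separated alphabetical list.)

ASV1, ASV15, ASV16, ASV18, ASV20, ASV23, ASV26, ASV3, ASV33, ASV35, ASV36, ASV41, ASV42, ASV43, ASV50, ASV53, ASV57, ASV61, ASV64, ASV66, ASV67, ASV72, ASV8

Tracing ASV26: it sits inside (ASV8,ASV26).
Tracing ASV61: it sits inside (ASV61,ASV18).
The smallest clade enclosing both is ((((ASV36,ASV53),((ASV61,ASV18),(ASV35,ASV20))),((ASV15,(ASV41,(ASV67,(ASV3,ASV50)))),((ASV64,(ASV43,ASV1)),ASV42))),((ASV23,(ASV8,ASV26)),((ASV66,ASV33),((ASV57,ASV72),ASV16)))); the answer is its 23 terminal taxa in alphabetical order.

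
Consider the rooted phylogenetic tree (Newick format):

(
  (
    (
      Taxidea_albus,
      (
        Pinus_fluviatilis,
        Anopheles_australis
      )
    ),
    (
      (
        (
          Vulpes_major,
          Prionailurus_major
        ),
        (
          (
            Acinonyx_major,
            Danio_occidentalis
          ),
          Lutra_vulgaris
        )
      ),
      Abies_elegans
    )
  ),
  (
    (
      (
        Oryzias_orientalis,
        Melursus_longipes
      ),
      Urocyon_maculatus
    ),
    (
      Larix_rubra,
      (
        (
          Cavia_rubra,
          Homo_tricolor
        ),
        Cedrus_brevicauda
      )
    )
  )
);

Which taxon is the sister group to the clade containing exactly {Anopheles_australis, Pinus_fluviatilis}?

The clade containing exactly {Anopheles_australis, Pinus_fluviatilis} attaches to the tree at the node subtending (Taxidea_albus,(Pinus_fluviatilis,Anopheles_australis)).
The other lineage descending from that same node — the sister group — is the single tip Taxidea_albus.

Taxidea_albus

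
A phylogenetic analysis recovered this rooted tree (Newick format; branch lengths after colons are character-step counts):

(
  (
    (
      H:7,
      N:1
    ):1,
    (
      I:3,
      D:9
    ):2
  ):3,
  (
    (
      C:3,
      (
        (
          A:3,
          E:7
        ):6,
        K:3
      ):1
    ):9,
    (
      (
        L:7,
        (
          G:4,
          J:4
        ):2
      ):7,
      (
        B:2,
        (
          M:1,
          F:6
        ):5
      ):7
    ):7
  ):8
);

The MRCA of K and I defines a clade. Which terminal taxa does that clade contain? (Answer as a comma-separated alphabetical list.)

A, B, C, D, E, F, G, H, I, J, K, L, M, N

Tracing K: it sits inside ((A,E),K).
Tracing I: it sits inside (I,D).
The smallest clade enclosing both is the whole tree (their MRCA is the root), so the answer is all 14 tips in alphabetical order.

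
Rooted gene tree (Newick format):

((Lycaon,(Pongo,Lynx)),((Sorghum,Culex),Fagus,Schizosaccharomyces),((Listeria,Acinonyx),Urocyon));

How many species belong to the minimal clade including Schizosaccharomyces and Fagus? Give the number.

4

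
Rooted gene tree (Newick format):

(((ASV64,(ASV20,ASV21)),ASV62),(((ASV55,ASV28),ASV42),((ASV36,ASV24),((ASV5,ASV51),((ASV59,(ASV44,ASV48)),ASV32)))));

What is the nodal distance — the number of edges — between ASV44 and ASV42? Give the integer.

8

The MRCA of ASV44 and ASV42 is the node subtending (((ASV55,ASV28),ASV42),((ASV36,ASV24),((ASV5,ASV51),((ASV59,(ASV44,ASV48)),ASV32)))).
From ASV44 up to that node: 6 branches. From ASV42 up to the same node: 2 branches. Total: 6 + 2 = 8.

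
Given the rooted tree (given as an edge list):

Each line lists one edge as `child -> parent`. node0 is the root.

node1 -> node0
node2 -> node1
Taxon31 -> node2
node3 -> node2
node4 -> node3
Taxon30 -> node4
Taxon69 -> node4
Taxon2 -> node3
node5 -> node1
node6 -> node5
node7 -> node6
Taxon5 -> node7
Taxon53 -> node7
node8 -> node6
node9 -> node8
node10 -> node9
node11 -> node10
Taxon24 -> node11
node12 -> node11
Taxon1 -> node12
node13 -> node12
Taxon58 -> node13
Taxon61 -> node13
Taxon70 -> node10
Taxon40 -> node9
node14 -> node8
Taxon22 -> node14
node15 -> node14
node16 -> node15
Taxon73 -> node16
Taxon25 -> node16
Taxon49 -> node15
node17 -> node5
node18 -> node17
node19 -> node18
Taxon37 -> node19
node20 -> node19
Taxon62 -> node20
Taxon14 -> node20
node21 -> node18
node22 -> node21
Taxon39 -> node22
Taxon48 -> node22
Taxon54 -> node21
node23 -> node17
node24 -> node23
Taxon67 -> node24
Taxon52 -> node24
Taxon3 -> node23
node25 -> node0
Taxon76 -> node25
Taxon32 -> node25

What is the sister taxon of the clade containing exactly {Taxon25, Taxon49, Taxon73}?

Taxon22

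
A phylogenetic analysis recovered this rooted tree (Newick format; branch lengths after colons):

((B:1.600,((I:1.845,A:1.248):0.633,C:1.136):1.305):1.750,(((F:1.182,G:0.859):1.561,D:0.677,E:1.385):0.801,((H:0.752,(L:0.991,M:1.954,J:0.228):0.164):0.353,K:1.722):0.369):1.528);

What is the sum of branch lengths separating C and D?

7.197

The path runs C → … → MRCA → … → D; the MRCA is the root of the tree.
Branch lengths along that path: 1.136 + 1.305 + 1.750 + 1.528 + 0.801 + 0.677 = 7.197.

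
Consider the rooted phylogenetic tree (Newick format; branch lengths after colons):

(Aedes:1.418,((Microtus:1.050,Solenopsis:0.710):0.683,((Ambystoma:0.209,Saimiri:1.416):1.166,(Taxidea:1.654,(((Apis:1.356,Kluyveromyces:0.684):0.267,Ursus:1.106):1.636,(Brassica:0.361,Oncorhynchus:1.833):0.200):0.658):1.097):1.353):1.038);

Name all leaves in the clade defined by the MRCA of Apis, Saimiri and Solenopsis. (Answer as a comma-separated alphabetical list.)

Tracing Apis: it sits inside (Apis,Kluyveromyces).
Tracing Saimiri: it sits inside (Ambystoma,Saimiri).
Tracing Solenopsis: it sits inside (Microtus,Solenopsis).
The smallest clade enclosing all 3 is ((Microtus,Solenopsis),((Ambystoma,Saimiri),(Taxidea,(((Apis,Kluyveromyces),Ursus),(Brassica,Oncorhynchus))))); the answer is its 10 terminal taxa in alphabetical order.

Ambystoma, Apis, Brassica, Kluyveromyces, Microtus, Oncorhynchus, Saimiri, Solenopsis, Taxidea, Ursus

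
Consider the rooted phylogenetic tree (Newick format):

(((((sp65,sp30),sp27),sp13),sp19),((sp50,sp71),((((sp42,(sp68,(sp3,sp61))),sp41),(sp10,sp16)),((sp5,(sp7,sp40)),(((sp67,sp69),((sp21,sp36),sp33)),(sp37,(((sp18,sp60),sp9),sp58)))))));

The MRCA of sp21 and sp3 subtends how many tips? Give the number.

20

The MRCA of sp21 and sp3 is the node subtending ((((sp42,(sp68,(sp3,sp61))),sp41),(sp10,sp16)),((sp5,(sp7,sp40)),(((sp67,sp69),((sp21,sp36),sp33)),(sp37,(((sp18,sp60),sp9),sp58))))).
That clade contains 20 terminal taxa: sp10, sp16, sp18, sp21, sp3, sp33, sp36, sp37, sp40, sp41, sp42, sp5, sp58, sp60, sp61, sp67, sp68, sp69, sp7, sp9.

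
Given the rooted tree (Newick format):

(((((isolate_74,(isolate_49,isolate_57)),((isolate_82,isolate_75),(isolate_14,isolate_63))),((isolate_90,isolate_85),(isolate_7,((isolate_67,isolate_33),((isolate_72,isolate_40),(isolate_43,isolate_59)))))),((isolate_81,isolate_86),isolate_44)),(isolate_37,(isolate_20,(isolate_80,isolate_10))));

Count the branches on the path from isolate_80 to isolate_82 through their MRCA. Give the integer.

10

The MRCA of isolate_80 and isolate_82 is the root of the tree.
From isolate_80 up to that node: 4 branches. From isolate_82 up to the same node: 6 branches. Total: 4 + 6 = 10.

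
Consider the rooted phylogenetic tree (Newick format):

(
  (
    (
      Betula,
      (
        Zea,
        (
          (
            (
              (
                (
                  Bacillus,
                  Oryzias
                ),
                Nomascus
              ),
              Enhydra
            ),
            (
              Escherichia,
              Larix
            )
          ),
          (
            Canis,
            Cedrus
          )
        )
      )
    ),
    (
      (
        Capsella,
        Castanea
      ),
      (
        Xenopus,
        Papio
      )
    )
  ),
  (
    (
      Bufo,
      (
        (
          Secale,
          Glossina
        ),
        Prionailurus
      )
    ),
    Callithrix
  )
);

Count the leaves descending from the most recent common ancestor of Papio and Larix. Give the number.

The MRCA of Papio and Larix is the node subtending ((Betula,(Zea,(((((Bacillus,Oryzias),Nomascus),Enhydra),(Escherichia,Larix)),(Canis,Cedrus)))),((Capsella,Castanea),(Xenopus,Papio))).
That clade contains 14 terminal taxa: Bacillus, Betula, Canis, Capsella, Castanea, Cedrus, Enhydra, Escherichia, Larix, Nomascus, Oryzias, Papio, Xenopus, Zea.

14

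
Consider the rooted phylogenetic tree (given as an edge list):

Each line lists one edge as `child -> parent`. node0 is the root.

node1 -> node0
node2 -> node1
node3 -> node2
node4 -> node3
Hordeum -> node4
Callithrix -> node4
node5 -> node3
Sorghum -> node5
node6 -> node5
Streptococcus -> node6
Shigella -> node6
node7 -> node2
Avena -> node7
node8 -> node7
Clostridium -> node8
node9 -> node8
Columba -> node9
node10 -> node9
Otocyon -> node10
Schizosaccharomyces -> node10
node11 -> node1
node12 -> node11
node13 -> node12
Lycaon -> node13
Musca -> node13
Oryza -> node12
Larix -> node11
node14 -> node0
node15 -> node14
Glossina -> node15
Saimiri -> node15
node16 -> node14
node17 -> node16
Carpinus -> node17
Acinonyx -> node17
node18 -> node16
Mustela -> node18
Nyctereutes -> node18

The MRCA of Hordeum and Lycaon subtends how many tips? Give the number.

The MRCA of Hordeum and Lycaon is the node subtending ((((Hordeum,Callithrix),(Sorghum,(Streptococcus,Shigella))),(Avena,(Clostridium,(Columba,(Otocyon,Schizosaccharomyces))))),(((Lycaon,Musca),Oryza),Larix)).
That clade contains 14 terminal taxa: Avena, Callithrix, Clostridium, Columba, Hordeum, Larix, Lycaon, Musca, Oryza, Otocyon, Schizosaccharomyces, Shigella, Sorghum, Streptococcus.

14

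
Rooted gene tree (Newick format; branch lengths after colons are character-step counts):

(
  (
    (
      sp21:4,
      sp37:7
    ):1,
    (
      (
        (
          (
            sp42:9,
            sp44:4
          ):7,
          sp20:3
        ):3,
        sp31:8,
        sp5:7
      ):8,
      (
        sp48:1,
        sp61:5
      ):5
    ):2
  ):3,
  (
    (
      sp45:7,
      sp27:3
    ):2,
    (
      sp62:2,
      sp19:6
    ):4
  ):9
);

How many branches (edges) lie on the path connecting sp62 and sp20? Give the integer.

The MRCA of sp62 and sp20 is the root of the tree.
From sp62 up to that node: 3 branches. From sp20 up to the same node: 5 branches. Total: 3 + 5 = 8.

8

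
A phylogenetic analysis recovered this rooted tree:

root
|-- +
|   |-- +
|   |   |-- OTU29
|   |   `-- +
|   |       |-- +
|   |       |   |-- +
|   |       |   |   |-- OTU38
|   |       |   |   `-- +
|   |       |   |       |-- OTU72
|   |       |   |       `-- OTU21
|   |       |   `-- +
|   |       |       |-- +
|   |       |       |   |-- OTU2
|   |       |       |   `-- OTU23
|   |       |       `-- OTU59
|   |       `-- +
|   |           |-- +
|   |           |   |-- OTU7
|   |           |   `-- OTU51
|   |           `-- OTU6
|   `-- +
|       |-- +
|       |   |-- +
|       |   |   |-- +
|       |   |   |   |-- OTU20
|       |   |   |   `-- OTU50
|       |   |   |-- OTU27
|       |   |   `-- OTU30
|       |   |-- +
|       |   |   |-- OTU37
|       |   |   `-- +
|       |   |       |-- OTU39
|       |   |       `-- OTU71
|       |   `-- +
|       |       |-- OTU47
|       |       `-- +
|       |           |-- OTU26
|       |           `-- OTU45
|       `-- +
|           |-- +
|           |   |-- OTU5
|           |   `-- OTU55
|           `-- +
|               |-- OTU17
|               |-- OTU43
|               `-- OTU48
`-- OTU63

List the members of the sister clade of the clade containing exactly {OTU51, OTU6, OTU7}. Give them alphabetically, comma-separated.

The clade containing exactly {OTU51, OTU6, OTU7} attaches to the tree at the node subtending (((OTU38,(OTU72,OTU21)),((OTU2,OTU23),OTU59)),((OTU7,OTU51),OTU6)).
The other lineage descending from that same node — the sister group — is ((OTU38,(OTU72,OTU21)),((OTU2,OTU23),OTU59)); its 6 tips in alphabetical order are the answer.

OTU2, OTU21, OTU23, OTU38, OTU59, OTU72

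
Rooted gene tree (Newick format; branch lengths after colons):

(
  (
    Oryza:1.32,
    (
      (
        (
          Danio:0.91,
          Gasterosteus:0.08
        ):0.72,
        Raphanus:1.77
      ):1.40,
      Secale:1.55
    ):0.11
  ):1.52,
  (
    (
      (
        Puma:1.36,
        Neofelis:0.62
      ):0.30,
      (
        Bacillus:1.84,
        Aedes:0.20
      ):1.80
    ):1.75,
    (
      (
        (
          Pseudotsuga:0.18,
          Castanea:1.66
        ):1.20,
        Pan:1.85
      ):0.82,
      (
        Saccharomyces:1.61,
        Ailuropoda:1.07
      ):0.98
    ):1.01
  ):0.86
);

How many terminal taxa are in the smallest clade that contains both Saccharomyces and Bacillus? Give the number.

The MRCA of Saccharomyces and Bacillus is the node subtending (((Puma,Neofelis),(Bacillus,Aedes)),(((Pseudotsuga,Castanea),Pan),(Saccharomyces,Ailuropoda))).
That clade contains 9 terminal taxa: Aedes, Ailuropoda, Bacillus, Castanea, Neofelis, Pan, Pseudotsuga, Puma, Saccharomyces.

9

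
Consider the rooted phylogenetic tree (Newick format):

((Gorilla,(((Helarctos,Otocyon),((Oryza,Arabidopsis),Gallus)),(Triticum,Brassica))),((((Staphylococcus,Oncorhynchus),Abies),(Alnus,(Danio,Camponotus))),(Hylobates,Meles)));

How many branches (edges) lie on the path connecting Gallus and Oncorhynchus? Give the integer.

The MRCA of Gallus and Oncorhynchus is the root of the tree.
From Gallus up to that node: 5 branches. From Oncorhynchus up to the same node: 5 branches. Total: 5 + 5 = 10.

10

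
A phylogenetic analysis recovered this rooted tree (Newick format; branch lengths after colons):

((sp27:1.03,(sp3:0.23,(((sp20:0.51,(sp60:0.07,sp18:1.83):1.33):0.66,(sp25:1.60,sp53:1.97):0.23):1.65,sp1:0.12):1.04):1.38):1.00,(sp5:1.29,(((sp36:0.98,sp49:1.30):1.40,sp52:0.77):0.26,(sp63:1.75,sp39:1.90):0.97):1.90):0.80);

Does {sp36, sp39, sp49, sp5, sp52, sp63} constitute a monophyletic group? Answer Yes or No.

Yes

The most recent common ancestor of these taxa subtends (sp5,(((sp36,sp49),sp52),(sp63,sp39))).
That clade has exactly 6 tips — every listed taxon and nothing else — so the group is monophyletic.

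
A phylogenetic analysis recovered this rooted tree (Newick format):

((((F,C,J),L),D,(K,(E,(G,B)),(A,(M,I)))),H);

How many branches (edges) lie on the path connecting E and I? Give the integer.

5

The MRCA of E and I is the node subtending (K,(E,(G,B)),(A,(M,I))).
From E up to that node: 2 branches. From I up to the same node: 3 branches. Total: 2 + 3 = 5.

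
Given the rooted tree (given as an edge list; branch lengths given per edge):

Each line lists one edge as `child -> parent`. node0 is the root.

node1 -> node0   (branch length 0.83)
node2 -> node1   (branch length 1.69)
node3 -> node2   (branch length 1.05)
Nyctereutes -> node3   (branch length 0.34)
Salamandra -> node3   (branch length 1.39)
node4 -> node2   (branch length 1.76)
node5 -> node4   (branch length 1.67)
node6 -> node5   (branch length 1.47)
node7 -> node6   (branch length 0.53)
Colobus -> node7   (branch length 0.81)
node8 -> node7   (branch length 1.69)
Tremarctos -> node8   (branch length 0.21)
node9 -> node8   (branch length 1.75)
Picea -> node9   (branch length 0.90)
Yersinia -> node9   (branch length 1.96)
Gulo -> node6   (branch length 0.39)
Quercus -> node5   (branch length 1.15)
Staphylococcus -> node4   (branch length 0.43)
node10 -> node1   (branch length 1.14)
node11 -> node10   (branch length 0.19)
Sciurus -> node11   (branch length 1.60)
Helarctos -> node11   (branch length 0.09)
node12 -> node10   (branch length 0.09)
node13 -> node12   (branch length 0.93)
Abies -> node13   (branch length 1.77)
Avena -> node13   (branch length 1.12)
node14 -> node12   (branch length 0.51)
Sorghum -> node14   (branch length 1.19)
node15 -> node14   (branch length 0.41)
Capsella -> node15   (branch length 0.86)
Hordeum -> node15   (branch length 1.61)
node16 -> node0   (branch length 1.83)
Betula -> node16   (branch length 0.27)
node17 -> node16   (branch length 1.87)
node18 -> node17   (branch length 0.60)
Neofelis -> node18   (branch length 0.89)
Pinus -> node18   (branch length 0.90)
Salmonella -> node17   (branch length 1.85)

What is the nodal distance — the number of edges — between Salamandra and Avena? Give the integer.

The MRCA of Salamandra and Avena is the node subtending (((Nyctereutes,Salamandra),((((Colobus,(Tremarctos,(Picea,Yersinia))),Gulo),Quercus),Staphylococcus)),((Sciurus,Helarctos),((Abies,Avena),(Sorghum,(Capsella,Hordeum))))).
From Salamandra up to that node: 3 branches. From Avena up to the same node: 4 branches. Total: 3 + 4 = 7.

7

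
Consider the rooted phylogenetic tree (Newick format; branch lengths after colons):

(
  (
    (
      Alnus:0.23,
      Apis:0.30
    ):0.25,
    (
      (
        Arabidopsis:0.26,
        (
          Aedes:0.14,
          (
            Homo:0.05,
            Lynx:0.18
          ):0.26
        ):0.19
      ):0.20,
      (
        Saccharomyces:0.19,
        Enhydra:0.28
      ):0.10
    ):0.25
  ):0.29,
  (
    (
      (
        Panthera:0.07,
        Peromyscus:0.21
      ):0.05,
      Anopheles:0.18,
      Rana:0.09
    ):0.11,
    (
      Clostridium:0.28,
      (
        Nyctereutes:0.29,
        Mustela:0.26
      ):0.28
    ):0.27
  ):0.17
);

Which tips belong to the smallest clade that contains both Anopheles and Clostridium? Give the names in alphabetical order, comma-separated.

Anopheles, Clostridium, Mustela, Nyctereutes, Panthera, Peromyscus, Rana

Tracing Anopheles: it sits inside ((Panthera,Peromyscus),Anopheles,Rana).
Tracing Clostridium: it sits inside (Clostridium,(Nyctereutes,Mustela)).
The smallest clade enclosing both is (((Panthera,Peromyscus),Anopheles,Rana),(Clostridium,(Nyctereutes,Mustela))); the answer is its 7 terminal taxa in alphabetical order.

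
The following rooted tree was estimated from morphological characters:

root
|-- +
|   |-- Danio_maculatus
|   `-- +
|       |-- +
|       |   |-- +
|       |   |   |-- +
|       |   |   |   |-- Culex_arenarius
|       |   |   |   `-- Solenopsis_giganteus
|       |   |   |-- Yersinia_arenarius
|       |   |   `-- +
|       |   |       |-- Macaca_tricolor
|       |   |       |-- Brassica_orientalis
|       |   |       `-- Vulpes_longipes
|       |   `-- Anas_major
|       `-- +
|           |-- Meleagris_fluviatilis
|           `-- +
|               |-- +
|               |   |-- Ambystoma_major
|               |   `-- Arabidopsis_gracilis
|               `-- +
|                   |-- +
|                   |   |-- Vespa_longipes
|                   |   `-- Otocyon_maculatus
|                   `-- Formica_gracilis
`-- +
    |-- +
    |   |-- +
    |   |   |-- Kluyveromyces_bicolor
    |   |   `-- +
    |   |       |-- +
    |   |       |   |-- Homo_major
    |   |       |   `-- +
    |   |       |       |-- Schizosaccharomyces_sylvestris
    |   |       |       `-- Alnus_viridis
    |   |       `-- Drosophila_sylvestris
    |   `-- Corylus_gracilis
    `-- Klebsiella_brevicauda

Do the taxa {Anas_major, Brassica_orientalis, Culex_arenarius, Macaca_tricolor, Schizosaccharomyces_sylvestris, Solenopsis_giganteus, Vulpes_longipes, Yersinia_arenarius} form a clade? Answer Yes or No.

No

The MRCA of the listed taxa is the root, so the smallest clade containing them is the whole tree.
That clade also contains Alnus_viridis, Ambystoma_major, Arabidopsis_gracilis, Corylus_gracilis, Danio_maculatus, Drosophila_sylvestris, Formica_gracilis, Homo_major, Klebsiella_brevicauda, Kluyveromyces_bicolor, Meleagris_fluviatilis, Otocyon_maculatus, Vespa_longipes, which are not in the proposed group, so the group is not monophyletic.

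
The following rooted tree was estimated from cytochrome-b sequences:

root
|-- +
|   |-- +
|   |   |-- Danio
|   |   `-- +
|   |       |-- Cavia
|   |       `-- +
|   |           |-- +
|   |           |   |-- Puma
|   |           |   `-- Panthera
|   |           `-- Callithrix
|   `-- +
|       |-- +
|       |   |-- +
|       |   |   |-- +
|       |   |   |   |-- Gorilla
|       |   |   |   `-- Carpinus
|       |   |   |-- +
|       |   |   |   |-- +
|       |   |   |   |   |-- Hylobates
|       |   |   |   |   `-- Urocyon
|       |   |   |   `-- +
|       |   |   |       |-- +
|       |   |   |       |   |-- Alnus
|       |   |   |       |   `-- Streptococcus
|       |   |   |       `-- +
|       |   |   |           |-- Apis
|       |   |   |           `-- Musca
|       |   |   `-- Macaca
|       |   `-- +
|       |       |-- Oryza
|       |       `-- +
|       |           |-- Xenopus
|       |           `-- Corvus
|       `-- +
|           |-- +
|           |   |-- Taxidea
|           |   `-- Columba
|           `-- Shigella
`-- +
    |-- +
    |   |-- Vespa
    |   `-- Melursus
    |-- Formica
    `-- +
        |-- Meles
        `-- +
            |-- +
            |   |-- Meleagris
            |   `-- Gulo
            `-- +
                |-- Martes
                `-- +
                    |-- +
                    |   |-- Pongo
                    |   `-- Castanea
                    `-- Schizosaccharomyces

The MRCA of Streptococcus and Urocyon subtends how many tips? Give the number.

6

The MRCA of Streptococcus and Urocyon is the node subtending ((Hylobates,Urocyon),((Alnus,Streptococcus),(Apis,Musca))).
That clade contains 6 terminal taxa: Alnus, Apis, Hylobates, Musca, Streptococcus, Urocyon.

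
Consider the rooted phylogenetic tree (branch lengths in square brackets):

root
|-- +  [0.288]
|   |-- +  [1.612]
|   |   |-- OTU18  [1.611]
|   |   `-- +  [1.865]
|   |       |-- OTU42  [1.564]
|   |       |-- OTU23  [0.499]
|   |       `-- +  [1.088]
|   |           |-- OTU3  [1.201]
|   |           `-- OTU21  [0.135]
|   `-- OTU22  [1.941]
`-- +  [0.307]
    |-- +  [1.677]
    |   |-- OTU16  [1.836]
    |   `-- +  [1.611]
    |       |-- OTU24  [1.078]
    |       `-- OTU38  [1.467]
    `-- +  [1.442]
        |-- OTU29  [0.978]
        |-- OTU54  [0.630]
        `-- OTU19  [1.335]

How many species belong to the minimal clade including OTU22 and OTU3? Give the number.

6

The MRCA of OTU22 and OTU3 is the node subtending ((OTU18,(OTU42,OTU23,(OTU3,OTU21))),OTU22).
That clade contains 6 terminal taxa: OTU18, OTU21, OTU22, OTU23, OTU3, OTU42.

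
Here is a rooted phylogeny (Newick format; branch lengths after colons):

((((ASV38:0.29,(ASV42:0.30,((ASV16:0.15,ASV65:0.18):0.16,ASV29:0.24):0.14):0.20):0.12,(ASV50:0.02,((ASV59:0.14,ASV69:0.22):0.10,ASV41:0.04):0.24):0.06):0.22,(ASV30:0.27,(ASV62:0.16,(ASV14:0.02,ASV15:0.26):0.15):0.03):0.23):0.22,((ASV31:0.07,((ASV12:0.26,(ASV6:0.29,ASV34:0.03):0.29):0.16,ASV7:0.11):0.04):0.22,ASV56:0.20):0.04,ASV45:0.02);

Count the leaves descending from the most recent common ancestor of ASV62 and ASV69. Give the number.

The MRCA of ASV62 and ASV69 is the node subtending (((ASV38,(ASV42,((ASV16,ASV65),ASV29))),(ASV50,((ASV59,ASV69),ASV41))),(ASV30,(ASV62,(ASV14,ASV15)))).
That clade contains 13 terminal taxa: ASV14, ASV15, ASV16, ASV29, ASV30, ASV38, ASV41, ASV42, ASV50, ASV59, ASV62, ASV65, ASV69.

13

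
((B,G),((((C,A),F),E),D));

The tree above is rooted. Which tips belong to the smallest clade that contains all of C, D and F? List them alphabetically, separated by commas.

Tracing C: it sits inside (C,A).
Tracing D: it sits inside ((((C,A),F),E),D).
Tracing F: it sits inside ((C,A),F).
The smallest clade enclosing all 3 is ((((C,A),F),E),D); the answer is its 5 terminal taxa in alphabetical order.

A, C, D, E, F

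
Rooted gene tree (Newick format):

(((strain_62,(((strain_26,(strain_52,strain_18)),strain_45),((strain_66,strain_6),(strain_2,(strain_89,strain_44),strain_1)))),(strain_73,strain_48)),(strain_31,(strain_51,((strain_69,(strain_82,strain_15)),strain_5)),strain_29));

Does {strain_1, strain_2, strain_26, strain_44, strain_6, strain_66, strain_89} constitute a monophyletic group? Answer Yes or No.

The MRCA of the listed taxa subtends (((strain_26,(strain_52,strain_18)),strain_45),((strain_66,strain_6),(strain_2,(strain_89,strain_44),strain_1))).
That clade also contains strain_18, strain_45, strain_52, which are not in the proposed group, so the group is not monophyletic.

No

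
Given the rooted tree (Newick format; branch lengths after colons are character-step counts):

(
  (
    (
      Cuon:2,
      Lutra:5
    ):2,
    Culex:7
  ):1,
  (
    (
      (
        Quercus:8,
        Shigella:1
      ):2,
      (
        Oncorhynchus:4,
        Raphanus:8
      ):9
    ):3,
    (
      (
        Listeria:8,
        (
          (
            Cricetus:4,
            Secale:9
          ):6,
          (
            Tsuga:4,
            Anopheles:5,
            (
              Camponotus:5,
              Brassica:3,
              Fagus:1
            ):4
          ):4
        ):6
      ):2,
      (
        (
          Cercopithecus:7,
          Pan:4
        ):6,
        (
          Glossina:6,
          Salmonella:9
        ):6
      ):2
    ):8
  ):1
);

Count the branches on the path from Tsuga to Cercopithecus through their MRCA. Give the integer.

The MRCA of Tsuga and Cercopithecus is the node subtending ((Listeria,((Cricetus,Secale),(Tsuga,Anopheles,(Camponotus,Brassica,Fagus)))),((Cercopithecus,Pan),(Glossina,Salmonella))).
From Tsuga up to that node: 4 branches. From Cercopithecus up to the same node: 3 branches. Total: 4 + 3 = 7.

7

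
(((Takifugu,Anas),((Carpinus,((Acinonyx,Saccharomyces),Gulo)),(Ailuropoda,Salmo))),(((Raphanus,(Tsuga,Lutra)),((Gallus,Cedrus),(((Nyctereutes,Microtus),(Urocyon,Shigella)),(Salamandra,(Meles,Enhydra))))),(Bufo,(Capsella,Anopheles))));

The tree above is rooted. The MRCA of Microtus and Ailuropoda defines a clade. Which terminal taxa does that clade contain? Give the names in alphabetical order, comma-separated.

Acinonyx, Ailuropoda, Anas, Anopheles, Bufo, Capsella, Carpinus, Cedrus, Enhydra, Gallus, Gulo, Lutra, Meles, Microtus, Nyctereutes, Raphanus, Saccharomyces, Salamandra, Salmo, Shigella, Takifugu, Tsuga, Urocyon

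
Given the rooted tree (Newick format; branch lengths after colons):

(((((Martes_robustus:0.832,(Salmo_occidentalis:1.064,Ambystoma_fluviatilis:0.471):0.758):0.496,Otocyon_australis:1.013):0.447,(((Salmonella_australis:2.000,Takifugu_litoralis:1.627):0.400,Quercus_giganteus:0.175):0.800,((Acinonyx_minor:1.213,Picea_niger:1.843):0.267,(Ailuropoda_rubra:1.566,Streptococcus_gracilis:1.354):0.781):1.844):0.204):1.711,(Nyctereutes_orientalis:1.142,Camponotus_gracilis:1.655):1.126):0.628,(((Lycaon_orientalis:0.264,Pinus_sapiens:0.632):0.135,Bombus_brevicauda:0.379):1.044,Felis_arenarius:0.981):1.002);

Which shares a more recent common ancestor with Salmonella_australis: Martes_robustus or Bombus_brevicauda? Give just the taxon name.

Martes_robustus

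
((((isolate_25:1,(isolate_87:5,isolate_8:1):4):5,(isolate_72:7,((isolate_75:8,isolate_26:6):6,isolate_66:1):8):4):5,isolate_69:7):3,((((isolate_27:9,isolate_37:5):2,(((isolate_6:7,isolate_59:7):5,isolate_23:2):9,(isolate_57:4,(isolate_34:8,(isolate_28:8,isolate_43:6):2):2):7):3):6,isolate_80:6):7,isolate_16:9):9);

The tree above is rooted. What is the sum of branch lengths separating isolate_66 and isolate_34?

The path runs isolate_66 → … → MRCA → … → isolate_34; the MRCA is the root of the tree.
Branch lengths along that path: 1 + 8 + 4 + 5 + 3 + 9 + 7 + 6 + 3 + 7 + 2 + 8 = 63.

63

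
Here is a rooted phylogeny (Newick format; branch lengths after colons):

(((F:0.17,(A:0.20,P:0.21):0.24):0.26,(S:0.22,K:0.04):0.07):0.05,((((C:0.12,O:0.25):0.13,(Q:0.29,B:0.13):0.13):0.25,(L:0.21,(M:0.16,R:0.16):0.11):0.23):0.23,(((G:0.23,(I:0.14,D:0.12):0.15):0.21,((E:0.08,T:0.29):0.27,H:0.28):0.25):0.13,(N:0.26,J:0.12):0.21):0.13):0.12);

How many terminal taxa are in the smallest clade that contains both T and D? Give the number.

The MRCA of T and D is the node subtending ((G,(I,D)),((E,T),H)).
That clade contains 6 terminal taxa: D, E, G, H, I, T.

6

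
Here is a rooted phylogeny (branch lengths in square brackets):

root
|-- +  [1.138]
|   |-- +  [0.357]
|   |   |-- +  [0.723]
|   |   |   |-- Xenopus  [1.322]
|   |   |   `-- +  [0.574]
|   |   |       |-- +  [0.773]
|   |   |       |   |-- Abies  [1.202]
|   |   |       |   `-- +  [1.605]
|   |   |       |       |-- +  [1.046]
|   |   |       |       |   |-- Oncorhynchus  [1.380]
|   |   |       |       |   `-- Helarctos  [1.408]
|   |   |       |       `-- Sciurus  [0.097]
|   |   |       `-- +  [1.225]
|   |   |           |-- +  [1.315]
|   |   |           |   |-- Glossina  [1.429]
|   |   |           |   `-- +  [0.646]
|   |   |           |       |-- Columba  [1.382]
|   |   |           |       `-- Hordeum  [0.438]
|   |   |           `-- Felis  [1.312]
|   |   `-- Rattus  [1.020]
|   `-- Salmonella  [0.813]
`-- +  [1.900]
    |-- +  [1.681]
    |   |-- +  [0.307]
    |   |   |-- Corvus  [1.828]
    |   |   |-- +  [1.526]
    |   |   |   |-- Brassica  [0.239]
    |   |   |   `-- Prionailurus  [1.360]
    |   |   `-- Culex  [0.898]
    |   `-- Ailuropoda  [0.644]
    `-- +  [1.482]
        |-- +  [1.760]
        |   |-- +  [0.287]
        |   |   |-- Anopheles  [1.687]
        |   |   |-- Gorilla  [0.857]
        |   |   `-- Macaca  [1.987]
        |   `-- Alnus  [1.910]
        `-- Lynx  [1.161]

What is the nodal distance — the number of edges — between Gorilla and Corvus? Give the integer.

7

The MRCA of Gorilla and Corvus is the node subtending (((Corvus,(Brassica,Prionailurus),Culex),Ailuropoda),(((Anopheles,Gorilla,Macaca),Alnus),Lynx)).
From Gorilla up to that node: 4 branches. From Corvus up to the same node: 3 branches. Total: 4 + 3 = 7.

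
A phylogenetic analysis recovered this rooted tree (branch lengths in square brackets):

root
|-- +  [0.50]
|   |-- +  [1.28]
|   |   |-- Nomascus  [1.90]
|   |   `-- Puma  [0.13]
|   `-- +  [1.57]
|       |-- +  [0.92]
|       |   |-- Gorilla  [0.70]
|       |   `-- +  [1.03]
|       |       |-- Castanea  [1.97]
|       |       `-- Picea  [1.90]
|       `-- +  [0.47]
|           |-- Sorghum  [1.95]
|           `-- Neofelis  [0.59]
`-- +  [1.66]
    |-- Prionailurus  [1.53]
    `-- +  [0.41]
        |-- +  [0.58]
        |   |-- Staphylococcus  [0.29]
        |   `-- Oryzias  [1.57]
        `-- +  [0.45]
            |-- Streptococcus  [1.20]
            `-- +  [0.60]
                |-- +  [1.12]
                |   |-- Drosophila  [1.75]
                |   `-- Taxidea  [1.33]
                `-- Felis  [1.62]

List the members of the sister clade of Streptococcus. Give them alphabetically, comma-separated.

Streptococcus attaches to the tree at the node subtending (Streptococcus,((Drosophila,Taxidea),Felis)).
The other lineage descending from that same node — the sister group — is ((Drosophila,Taxidea),Felis); its 3 tips in alphabetical order are the answer.

Drosophila, Felis, Taxidea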